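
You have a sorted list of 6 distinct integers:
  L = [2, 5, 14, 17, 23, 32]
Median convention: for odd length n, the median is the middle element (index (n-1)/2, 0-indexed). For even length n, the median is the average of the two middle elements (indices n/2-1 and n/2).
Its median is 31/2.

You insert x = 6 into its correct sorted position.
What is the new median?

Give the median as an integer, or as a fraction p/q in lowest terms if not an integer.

Answer: 14

Derivation:
Old list (sorted, length 6): [2, 5, 14, 17, 23, 32]
Old median = 31/2
Insert x = 6
Old length even (6). Middle pair: indices 2,3 = 14,17.
New length odd (7). New median = single middle element.
x = 6: 2 elements are < x, 4 elements are > x.
New sorted list: [2, 5, 6, 14, 17, 23, 32]
New median = 14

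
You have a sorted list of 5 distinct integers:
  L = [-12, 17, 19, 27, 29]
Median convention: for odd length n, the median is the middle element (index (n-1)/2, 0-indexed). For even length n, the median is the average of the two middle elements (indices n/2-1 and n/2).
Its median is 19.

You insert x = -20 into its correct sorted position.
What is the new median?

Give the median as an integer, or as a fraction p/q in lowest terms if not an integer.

Old list (sorted, length 5): [-12, 17, 19, 27, 29]
Old median = 19
Insert x = -20
Old length odd (5). Middle was index 2 = 19.
New length even (6). New median = avg of two middle elements.
x = -20: 0 elements are < x, 5 elements are > x.
New sorted list: [-20, -12, 17, 19, 27, 29]
New median = 18

Answer: 18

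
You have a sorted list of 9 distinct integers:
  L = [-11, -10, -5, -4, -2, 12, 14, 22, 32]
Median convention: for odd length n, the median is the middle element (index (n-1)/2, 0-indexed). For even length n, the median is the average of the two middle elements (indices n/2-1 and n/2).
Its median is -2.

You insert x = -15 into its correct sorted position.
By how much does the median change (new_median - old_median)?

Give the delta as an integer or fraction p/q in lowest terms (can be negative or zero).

Old median = -2
After inserting x = -15: new sorted = [-15, -11, -10, -5, -4, -2, 12, 14, 22, 32]
New median = -3
Delta = -3 - -2 = -1

Answer: -1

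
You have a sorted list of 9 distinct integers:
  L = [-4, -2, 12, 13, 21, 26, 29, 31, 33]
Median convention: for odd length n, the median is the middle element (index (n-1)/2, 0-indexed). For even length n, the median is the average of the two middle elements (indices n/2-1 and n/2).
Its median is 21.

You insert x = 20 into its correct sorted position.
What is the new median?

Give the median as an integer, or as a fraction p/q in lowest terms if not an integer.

Answer: 41/2

Derivation:
Old list (sorted, length 9): [-4, -2, 12, 13, 21, 26, 29, 31, 33]
Old median = 21
Insert x = 20
Old length odd (9). Middle was index 4 = 21.
New length even (10). New median = avg of two middle elements.
x = 20: 4 elements are < x, 5 elements are > x.
New sorted list: [-4, -2, 12, 13, 20, 21, 26, 29, 31, 33]
New median = 41/2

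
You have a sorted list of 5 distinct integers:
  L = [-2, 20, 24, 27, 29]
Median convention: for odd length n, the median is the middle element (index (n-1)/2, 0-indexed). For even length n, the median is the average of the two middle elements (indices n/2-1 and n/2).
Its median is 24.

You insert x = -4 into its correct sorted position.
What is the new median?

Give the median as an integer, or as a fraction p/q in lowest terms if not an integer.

Answer: 22

Derivation:
Old list (sorted, length 5): [-2, 20, 24, 27, 29]
Old median = 24
Insert x = -4
Old length odd (5). Middle was index 2 = 24.
New length even (6). New median = avg of two middle elements.
x = -4: 0 elements are < x, 5 elements are > x.
New sorted list: [-4, -2, 20, 24, 27, 29]
New median = 22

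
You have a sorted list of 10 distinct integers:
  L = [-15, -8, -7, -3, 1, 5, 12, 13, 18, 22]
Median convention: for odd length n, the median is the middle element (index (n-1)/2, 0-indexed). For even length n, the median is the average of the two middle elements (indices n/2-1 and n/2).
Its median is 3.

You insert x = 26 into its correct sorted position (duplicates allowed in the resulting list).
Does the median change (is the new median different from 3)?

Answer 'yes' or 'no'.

Answer: yes

Derivation:
Old median = 3
Insert x = 26
New median = 5
Changed? yes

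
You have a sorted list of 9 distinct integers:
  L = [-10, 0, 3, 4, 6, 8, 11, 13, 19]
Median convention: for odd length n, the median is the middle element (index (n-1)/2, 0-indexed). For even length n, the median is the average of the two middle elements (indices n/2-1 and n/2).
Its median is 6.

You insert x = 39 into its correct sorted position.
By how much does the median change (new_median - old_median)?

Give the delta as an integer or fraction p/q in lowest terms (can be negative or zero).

Answer: 1

Derivation:
Old median = 6
After inserting x = 39: new sorted = [-10, 0, 3, 4, 6, 8, 11, 13, 19, 39]
New median = 7
Delta = 7 - 6 = 1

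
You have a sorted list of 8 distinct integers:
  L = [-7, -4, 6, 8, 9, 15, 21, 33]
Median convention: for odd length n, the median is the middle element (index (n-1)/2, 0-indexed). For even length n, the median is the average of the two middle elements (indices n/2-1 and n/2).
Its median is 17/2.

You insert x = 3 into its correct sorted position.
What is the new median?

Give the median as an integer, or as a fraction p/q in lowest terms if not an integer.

Answer: 8

Derivation:
Old list (sorted, length 8): [-7, -4, 6, 8, 9, 15, 21, 33]
Old median = 17/2
Insert x = 3
Old length even (8). Middle pair: indices 3,4 = 8,9.
New length odd (9). New median = single middle element.
x = 3: 2 elements are < x, 6 elements are > x.
New sorted list: [-7, -4, 3, 6, 8, 9, 15, 21, 33]
New median = 8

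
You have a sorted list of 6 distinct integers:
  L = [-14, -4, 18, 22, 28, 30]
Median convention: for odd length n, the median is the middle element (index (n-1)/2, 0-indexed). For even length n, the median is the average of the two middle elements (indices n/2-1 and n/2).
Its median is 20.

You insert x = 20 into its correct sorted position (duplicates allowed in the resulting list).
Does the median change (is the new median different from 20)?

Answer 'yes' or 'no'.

Old median = 20
Insert x = 20
New median = 20
Changed? no

Answer: no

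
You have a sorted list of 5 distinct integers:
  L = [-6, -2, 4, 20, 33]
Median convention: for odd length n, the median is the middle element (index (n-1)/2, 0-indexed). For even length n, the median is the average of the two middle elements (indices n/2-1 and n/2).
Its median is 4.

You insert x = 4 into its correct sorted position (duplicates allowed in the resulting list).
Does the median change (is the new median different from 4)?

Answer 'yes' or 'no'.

Answer: no

Derivation:
Old median = 4
Insert x = 4
New median = 4
Changed? no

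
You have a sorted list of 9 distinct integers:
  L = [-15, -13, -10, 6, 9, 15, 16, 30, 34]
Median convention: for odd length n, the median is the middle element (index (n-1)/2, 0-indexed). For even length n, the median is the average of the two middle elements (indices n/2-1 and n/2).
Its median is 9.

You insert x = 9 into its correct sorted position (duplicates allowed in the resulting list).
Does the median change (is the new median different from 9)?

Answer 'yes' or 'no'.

Old median = 9
Insert x = 9
New median = 9
Changed? no

Answer: no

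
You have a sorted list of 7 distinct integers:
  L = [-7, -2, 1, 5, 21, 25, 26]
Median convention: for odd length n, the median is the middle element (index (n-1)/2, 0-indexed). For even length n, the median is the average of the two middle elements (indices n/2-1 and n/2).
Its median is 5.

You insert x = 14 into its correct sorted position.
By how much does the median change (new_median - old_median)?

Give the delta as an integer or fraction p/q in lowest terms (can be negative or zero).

Answer: 9/2

Derivation:
Old median = 5
After inserting x = 14: new sorted = [-7, -2, 1, 5, 14, 21, 25, 26]
New median = 19/2
Delta = 19/2 - 5 = 9/2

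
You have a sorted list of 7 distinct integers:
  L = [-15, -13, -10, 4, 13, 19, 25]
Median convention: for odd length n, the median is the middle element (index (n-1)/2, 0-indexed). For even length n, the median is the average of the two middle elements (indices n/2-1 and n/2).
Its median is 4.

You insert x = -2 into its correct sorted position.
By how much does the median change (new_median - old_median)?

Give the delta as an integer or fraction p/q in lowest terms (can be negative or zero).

Answer: -3

Derivation:
Old median = 4
After inserting x = -2: new sorted = [-15, -13, -10, -2, 4, 13, 19, 25]
New median = 1
Delta = 1 - 4 = -3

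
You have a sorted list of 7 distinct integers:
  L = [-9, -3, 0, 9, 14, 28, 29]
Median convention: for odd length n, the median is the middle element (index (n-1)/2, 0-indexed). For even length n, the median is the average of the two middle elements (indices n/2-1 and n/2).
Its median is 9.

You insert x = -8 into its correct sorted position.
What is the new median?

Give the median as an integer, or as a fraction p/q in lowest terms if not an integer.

Old list (sorted, length 7): [-9, -3, 0, 9, 14, 28, 29]
Old median = 9
Insert x = -8
Old length odd (7). Middle was index 3 = 9.
New length even (8). New median = avg of two middle elements.
x = -8: 1 elements are < x, 6 elements are > x.
New sorted list: [-9, -8, -3, 0, 9, 14, 28, 29]
New median = 9/2

Answer: 9/2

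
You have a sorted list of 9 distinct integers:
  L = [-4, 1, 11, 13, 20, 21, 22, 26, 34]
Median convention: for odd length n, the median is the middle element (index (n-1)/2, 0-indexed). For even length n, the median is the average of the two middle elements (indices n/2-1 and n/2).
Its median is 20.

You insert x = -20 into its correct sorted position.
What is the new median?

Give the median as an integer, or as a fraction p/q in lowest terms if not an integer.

Old list (sorted, length 9): [-4, 1, 11, 13, 20, 21, 22, 26, 34]
Old median = 20
Insert x = -20
Old length odd (9). Middle was index 4 = 20.
New length even (10). New median = avg of two middle elements.
x = -20: 0 elements are < x, 9 elements are > x.
New sorted list: [-20, -4, 1, 11, 13, 20, 21, 22, 26, 34]
New median = 33/2

Answer: 33/2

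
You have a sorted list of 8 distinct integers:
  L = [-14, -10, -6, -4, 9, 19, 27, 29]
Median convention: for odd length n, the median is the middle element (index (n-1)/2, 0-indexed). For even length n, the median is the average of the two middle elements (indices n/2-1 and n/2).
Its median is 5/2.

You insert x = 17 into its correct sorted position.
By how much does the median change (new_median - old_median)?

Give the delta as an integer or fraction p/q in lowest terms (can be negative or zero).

Old median = 5/2
After inserting x = 17: new sorted = [-14, -10, -6, -4, 9, 17, 19, 27, 29]
New median = 9
Delta = 9 - 5/2 = 13/2

Answer: 13/2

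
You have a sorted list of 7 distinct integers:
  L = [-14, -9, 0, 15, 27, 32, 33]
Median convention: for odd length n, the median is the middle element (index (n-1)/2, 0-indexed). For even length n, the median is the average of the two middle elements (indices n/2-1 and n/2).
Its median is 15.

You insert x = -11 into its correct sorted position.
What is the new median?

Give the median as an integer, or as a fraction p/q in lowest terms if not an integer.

Answer: 15/2

Derivation:
Old list (sorted, length 7): [-14, -9, 0, 15, 27, 32, 33]
Old median = 15
Insert x = -11
Old length odd (7). Middle was index 3 = 15.
New length even (8). New median = avg of two middle elements.
x = -11: 1 elements are < x, 6 elements are > x.
New sorted list: [-14, -11, -9, 0, 15, 27, 32, 33]
New median = 15/2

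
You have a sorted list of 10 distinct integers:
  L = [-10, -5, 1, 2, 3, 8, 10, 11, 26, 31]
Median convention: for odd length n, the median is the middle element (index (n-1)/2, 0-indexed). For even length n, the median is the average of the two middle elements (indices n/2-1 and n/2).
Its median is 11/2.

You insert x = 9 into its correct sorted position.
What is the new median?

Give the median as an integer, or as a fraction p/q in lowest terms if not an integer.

Old list (sorted, length 10): [-10, -5, 1, 2, 3, 8, 10, 11, 26, 31]
Old median = 11/2
Insert x = 9
Old length even (10). Middle pair: indices 4,5 = 3,8.
New length odd (11). New median = single middle element.
x = 9: 6 elements are < x, 4 elements are > x.
New sorted list: [-10, -5, 1, 2, 3, 8, 9, 10, 11, 26, 31]
New median = 8

Answer: 8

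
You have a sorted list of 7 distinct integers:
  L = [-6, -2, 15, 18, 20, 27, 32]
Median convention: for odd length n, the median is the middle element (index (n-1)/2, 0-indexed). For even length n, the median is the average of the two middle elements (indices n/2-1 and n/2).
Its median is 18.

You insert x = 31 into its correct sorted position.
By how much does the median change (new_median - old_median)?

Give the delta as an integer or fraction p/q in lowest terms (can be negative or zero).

Old median = 18
After inserting x = 31: new sorted = [-6, -2, 15, 18, 20, 27, 31, 32]
New median = 19
Delta = 19 - 18 = 1

Answer: 1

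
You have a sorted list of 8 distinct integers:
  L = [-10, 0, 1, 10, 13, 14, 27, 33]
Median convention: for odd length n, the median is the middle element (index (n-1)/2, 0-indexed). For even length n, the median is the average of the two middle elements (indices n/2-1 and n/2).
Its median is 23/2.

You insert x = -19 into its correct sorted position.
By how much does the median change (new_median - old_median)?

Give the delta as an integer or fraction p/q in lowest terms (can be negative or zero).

Old median = 23/2
After inserting x = -19: new sorted = [-19, -10, 0, 1, 10, 13, 14, 27, 33]
New median = 10
Delta = 10 - 23/2 = -3/2

Answer: -3/2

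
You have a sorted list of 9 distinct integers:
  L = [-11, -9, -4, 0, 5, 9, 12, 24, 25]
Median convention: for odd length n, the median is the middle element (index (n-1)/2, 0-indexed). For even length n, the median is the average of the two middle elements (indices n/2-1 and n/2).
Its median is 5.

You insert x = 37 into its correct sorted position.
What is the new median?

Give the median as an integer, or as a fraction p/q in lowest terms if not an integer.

Answer: 7

Derivation:
Old list (sorted, length 9): [-11, -9, -4, 0, 5, 9, 12, 24, 25]
Old median = 5
Insert x = 37
Old length odd (9). Middle was index 4 = 5.
New length even (10). New median = avg of two middle elements.
x = 37: 9 elements are < x, 0 elements are > x.
New sorted list: [-11, -9, -4, 0, 5, 9, 12, 24, 25, 37]
New median = 7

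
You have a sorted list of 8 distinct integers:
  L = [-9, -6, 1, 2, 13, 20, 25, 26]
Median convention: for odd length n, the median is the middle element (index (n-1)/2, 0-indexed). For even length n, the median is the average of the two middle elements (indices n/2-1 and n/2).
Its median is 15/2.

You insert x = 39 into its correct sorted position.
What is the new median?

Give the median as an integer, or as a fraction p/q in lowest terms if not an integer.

Answer: 13

Derivation:
Old list (sorted, length 8): [-9, -6, 1, 2, 13, 20, 25, 26]
Old median = 15/2
Insert x = 39
Old length even (8). Middle pair: indices 3,4 = 2,13.
New length odd (9). New median = single middle element.
x = 39: 8 elements are < x, 0 elements are > x.
New sorted list: [-9, -6, 1, 2, 13, 20, 25, 26, 39]
New median = 13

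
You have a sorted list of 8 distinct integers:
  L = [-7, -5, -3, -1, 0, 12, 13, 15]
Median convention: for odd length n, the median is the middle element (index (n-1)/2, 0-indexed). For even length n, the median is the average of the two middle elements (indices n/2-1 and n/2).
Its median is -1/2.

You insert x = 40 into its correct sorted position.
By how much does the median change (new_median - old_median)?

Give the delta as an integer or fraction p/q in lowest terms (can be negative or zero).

Old median = -1/2
After inserting x = 40: new sorted = [-7, -5, -3, -1, 0, 12, 13, 15, 40]
New median = 0
Delta = 0 - -1/2 = 1/2

Answer: 1/2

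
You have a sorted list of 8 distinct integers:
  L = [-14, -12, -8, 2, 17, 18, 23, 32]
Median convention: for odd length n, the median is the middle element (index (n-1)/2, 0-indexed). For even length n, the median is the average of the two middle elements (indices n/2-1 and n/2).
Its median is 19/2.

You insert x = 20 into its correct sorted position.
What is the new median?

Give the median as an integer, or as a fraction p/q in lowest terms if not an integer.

Answer: 17

Derivation:
Old list (sorted, length 8): [-14, -12, -8, 2, 17, 18, 23, 32]
Old median = 19/2
Insert x = 20
Old length even (8). Middle pair: indices 3,4 = 2,17.
New length odd (9). New median = single middle element.
x = 20: 6 elements are < x, 2 elements are > x.
New sorted list: [-14, -12, -8, 2, 17, 18, 20, 23, 32]
New median = 17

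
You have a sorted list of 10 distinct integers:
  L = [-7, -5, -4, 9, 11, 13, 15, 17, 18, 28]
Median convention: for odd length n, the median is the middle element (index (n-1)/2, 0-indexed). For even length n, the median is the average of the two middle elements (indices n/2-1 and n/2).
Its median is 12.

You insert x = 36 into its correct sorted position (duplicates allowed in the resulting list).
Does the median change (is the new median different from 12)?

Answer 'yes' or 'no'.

Old median = 12
Insert x = 36
New median = 13
Changed? yes

Answer: yes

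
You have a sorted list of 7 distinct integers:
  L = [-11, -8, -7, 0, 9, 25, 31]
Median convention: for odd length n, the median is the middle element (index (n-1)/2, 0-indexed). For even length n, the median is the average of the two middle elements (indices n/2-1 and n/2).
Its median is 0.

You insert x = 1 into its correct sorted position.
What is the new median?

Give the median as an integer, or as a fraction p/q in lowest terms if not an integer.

Old list (sorted, length 7): [-11, -8, -7, 0, 9, 25, 31]
Old median = 0
Insert x = 1
Old length odd (7). Middle was index 3 = 0.
New length even (8). New median = avg of two middle elements.
x = 1: 4 elements are < x, 3 elements are > x.
New sorted list: [-11, -8, -7, 0, 1, 9, 25, 31]
New median = 1/2

Answer: 1/2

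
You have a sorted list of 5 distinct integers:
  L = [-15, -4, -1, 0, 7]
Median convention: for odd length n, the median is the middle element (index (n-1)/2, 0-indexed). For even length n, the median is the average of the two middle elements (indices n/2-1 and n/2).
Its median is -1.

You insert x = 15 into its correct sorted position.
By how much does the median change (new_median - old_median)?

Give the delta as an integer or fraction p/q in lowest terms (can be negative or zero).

Old median = -1
After inserting x = 15: new sorted = [-15, -4, -1, 0, 7, 15]
New median = -1/2
Delta = -1/2 - -1 = 1/2

Answer: 1/2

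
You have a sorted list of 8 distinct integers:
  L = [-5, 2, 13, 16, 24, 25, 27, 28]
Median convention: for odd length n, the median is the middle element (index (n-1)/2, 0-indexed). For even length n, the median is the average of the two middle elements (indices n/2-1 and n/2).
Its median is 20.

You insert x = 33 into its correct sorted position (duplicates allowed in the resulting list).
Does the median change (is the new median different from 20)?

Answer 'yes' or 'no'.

Answer: yes

Derivation:
Old median = 20
Insert x = 33
New median = 24
Changed? yes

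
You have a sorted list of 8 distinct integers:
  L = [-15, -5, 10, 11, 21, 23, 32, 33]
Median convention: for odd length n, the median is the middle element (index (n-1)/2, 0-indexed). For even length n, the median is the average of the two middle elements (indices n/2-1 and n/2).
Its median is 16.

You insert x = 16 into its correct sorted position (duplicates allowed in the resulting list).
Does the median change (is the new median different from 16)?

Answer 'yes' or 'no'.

Old median = 16
Insert x = 16
New median = 16
Changed? no

Answer: no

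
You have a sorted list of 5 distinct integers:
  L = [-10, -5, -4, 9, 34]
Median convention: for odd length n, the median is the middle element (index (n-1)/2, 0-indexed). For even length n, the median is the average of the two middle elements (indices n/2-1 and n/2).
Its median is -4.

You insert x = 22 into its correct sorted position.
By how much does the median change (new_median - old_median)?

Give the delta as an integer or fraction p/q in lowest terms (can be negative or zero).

Old median = -4
After inserting x = 22: new sorted = [-10, -5, -4, 9, 22, 34]
New median = 5/2
Delta = 5/2 - -4 = 13/2

Answer: 13/2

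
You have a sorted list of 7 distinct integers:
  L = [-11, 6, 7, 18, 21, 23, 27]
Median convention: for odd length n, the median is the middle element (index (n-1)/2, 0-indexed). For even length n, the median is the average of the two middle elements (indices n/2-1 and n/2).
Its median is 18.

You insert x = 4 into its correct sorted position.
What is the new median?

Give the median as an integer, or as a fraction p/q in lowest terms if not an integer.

Old list (sorted, length 7): [-11, 6, 7, 18, 21, 23, 27]
Old median = 18
Insert x = 4
Old length odd (7). Middle was index 3 = 18.
New length even (8). New median = avg of two middle elements.
x = 4: 1 elements are < x, 6 elements are > x.
New sorted list: [-11, 4, 6, 7, 18, 21, 23, 27]
New median = 25/2

Answer: 25/2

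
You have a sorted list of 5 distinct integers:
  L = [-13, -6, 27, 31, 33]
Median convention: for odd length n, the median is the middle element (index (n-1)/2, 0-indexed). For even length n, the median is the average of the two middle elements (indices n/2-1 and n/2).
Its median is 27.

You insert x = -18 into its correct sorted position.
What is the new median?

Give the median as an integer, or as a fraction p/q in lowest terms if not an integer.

Answer: 21/2

Derivation:
Old list (sorted, length 5): [-13, -6, 27, 31, 33]
Old median = 27
Insert x = -18
Old length odd (5). Middle was index 2 = 27.
New length even (6). New median = avg of two middle elements.
x = -18: 0 elements are < x, 5 elements are > x.
New sorted list: [-18, -13, -6, 27, 31, 33]
New median = 21/2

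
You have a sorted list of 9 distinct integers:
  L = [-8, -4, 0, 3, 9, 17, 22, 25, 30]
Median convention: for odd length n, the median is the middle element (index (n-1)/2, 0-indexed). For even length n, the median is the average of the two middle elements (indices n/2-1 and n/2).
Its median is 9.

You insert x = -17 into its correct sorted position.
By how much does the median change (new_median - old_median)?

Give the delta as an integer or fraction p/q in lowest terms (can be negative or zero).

Answer: -3

Derivation:
Old median = 9
After inserting x = -17: new sorted = [-17, -8, -4, 0, 3, 9, 17, 22, 25, 30]
New median = 6
Delta = 6 - 9 = -3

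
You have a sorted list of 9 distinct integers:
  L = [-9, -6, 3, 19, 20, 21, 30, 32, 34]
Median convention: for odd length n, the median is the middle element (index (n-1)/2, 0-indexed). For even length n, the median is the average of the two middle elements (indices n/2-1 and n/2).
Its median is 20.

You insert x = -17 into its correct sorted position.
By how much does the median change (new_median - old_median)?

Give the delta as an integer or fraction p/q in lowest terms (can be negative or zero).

Answer: -1/2

Derivation:
Old median = 20
After inserting x = -17: new sorted = [-17, -9, -6, 3, 19, 20, 21, 30, 32, 34]
New median = 39/2
Delta = 39/2 - 20 = -1/2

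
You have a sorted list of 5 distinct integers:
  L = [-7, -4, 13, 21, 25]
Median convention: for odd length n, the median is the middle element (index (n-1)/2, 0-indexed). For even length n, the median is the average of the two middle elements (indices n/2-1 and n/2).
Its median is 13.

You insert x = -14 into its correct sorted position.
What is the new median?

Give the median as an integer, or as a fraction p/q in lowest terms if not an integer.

Old list (sorted, length 5): [-7, -4, 13, 21, 25]
Old median = 13
Insert x = -14
Old length odd (5). Middle was index 2 = 13.
New length even (6). New median = avg of two middle elements.
x = -14: 0 elements are < x, 5 elements are > x.
New sorted list: [-14, -7, -4, 13, 21, 25]
New median = 9/2

Answer: 9/2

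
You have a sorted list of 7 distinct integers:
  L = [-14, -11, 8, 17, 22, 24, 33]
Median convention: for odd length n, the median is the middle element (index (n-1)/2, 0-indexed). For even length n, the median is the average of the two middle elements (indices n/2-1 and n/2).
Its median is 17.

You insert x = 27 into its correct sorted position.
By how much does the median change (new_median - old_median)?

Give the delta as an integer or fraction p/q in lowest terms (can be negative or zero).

Answer: 5/2

Derivation:
Old median = 17
After inserting x = 27: new sorted = [-14, -11, 8, 17, 22, 24, 27, 33]
New median = 39/2
Delta = 39/2 - 17 = 5/2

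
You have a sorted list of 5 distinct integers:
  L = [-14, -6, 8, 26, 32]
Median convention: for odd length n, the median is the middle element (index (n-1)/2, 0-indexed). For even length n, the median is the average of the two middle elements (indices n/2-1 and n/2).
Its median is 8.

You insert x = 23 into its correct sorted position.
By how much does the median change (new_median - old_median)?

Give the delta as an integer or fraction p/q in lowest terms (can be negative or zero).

Answer: 15/2

Derivation:
Old median = 8
After inserting x = 23: new sorted = [-14, -6, 8, 23, 26, 32]
New median = 31/2
Delta = 31/2 - 8 = 15/2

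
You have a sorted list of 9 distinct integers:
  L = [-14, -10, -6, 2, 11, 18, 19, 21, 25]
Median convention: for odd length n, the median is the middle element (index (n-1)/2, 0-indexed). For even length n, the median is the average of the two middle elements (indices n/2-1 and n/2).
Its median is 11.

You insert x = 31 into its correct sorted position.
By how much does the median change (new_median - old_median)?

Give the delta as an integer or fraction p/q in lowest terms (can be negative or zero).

Old median = 11
After inserting x = 31: new sorted = [-14, -10, -6, 2, 11, 18, 19, 21, 25, 31]
New median = 29/2
Delta = 29/2 - 11 = 7/2

Answer: 7/2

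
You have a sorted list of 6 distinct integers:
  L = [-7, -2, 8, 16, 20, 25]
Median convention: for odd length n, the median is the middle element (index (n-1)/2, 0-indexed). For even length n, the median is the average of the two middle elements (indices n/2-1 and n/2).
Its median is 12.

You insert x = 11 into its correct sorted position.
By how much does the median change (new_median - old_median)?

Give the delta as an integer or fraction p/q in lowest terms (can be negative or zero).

Answer: -1

Derivation:
Old median = 12
After inserting x = 11: new sorted = [-7, -2, 8, 11, 16, 20, 25]
New median = 11
Delta = 11 - 12 = -1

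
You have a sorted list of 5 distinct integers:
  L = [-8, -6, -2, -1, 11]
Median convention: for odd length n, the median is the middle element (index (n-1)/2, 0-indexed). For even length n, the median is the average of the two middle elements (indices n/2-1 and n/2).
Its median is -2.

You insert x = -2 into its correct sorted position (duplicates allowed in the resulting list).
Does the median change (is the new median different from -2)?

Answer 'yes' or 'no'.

Answer: no

Derivation:
Old median = -2
Insert x = -2
New median = -2
Changed? no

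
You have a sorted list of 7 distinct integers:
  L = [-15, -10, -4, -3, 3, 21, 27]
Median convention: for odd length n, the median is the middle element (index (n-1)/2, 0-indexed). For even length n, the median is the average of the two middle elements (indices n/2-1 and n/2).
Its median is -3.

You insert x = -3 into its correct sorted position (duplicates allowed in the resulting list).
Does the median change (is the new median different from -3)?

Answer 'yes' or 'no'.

Old median = -3
Insert x = -3
New median = -3
Changed? no

Answer: no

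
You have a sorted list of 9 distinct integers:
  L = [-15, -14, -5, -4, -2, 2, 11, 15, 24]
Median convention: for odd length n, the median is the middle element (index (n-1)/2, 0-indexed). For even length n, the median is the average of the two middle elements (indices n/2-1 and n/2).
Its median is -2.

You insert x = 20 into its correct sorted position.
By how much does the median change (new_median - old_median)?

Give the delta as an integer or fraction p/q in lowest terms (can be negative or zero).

Old median = -2
After inserting x = 20: new sorted = [-15, -14, -5, -4, -2, 2, 11, 15, 20, 24]
New median = 0
Delta = 0 - -2 = 2

Answer: 2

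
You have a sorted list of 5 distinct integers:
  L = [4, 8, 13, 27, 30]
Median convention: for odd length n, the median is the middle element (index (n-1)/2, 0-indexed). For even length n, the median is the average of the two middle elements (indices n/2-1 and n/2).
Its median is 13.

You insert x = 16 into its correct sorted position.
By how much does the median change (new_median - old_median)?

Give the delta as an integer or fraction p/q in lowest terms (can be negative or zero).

Answer: 3/2

Derivation:
Old median = 13
After inserting x = 16: new sorted = [4, 8, 13, 16, 27, 30]
New median = 29/2
Delta = 29/2 - 13 = 3/2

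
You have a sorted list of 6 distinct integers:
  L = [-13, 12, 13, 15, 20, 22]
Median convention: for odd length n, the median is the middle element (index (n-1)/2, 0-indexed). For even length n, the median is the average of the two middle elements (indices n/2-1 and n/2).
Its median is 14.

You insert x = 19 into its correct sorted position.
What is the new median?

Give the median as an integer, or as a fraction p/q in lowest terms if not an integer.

Answer: 15

Derivation:
Old list (sorted, length 6): [-13, 12, 13, 15, 20, 22]
Old median = 14
Insert x = 19
Old length even (6). Middle pair: indices 2,3 = 13,15.
New length odd (7). New median = single middle element.
x = 19: 4 elements are < x, 2 elements are > x.
New sorted list: [-13, 12, 13, 15, 19, 20, 22]
New median = 15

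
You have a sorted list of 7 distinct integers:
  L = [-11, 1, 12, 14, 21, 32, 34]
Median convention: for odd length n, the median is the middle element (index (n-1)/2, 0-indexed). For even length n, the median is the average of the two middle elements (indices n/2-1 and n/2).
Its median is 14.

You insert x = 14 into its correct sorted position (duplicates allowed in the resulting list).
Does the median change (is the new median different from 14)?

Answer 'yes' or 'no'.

Answer: no

Derivation:
Old median = 14
Insert x = 14
New median = 14
Changed? no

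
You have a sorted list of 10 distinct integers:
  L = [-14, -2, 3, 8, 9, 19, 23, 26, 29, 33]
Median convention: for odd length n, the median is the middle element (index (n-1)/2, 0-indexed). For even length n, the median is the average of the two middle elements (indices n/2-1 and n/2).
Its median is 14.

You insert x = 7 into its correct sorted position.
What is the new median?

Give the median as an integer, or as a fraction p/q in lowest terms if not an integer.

Answer: 9

Derivation:
Old list (sorted, length 10): [-14, -2, 3, 8, 9, 19, 23, 26, 29, 33]
Old median = 14
Insert x = 7
Old length even (10). Middle pair: indices 4,5 = 9,19.
New length odd (11). New median = single middle element.
x = 7: 3 elements are < x, 7 elements are > x.
New sorted list: [-14, -2, 3, 7, 8, 9, 19, 23, 26, 29, 33]
New median = 9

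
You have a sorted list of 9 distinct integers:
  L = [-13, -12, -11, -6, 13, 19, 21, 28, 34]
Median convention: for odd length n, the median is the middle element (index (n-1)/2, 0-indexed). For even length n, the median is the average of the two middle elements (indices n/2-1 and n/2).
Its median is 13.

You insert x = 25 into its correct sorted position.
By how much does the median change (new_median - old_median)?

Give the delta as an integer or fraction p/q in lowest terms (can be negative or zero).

Answer: 3

Derivation:
Old median = 13
After inserting x = 25: new sorted = [-13, -12, -11, -6, 13, 19, 21, 25, 28, 34]
New median = 16
Delta = 16 - 13 = 3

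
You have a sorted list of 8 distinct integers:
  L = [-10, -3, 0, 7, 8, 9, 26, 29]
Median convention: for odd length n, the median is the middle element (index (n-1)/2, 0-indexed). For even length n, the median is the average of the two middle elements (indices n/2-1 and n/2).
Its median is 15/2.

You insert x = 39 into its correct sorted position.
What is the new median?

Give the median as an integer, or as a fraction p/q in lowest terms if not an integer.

Old list (sorted, length 8): [-10, -3, 0, 7, 8, 9, 26, 29]
Old median = 15/2
Insert x = 39
Old length even (8). Middle pair: indices 3,4 = 7,8.
New length odd (9). New median = single middle element.
x = 39: 8 elements are < x, 0 elements are > x.
New sorted list: [-10, -3, 0, 7, 8, 9, 26, 29, 39]
New median = 8

Answer: 8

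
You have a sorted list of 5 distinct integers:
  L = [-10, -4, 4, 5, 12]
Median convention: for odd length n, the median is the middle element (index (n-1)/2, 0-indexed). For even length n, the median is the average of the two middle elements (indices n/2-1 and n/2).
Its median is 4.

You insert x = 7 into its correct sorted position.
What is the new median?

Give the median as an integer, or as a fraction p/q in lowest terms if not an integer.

Answer: 9/2

Derivation:
Old list (sorted, length 5): [-10, -4, 4, 5, 12]
Old median = 4
Insert x = 7
Old length odd (5). Middle was index 2 = 4.
New length even (6). New median = avg of two middle elements.
x = 7: 4 elements are < x, 1 elements are > x.
New sorted list: [-10, -4, 4, 5, 7, 12]
New median = 9/2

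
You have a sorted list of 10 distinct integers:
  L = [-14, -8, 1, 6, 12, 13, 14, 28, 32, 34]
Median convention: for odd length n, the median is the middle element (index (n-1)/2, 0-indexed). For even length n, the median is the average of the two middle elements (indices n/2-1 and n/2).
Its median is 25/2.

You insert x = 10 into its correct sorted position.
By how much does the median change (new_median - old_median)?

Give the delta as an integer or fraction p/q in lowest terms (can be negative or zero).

Answer: -1/2

Derivation:
Old median = 25/2
After inserting x = 10: new sorted = [-14, -8, 1, 6, 10, 12, 13, 14, 28, 32, 34]
New median = 12
Delta = 12 - 25/2 = -1/2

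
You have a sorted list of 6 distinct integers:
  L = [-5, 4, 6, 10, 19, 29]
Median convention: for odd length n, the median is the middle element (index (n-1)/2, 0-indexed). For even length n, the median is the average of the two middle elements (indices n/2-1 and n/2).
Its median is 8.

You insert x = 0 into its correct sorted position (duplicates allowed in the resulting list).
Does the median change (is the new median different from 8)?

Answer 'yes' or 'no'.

Answer: yes

Derivation:
Old median = 8
Insert x = 0
New median = 6
Changed? yes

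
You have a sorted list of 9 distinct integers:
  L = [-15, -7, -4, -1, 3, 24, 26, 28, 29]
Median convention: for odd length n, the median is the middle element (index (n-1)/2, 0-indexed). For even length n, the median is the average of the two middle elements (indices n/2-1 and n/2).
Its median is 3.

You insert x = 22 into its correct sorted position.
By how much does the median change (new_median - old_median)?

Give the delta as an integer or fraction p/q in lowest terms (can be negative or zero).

Answer: 19/2

Derivation:
Old median = 3
After inserting x = 22: new sorted = [-15, -7, -4, -1, 3, 22, 24, 26, 28, 29]
New median = 25/2
Delta = 25/2 - 3 = 19/2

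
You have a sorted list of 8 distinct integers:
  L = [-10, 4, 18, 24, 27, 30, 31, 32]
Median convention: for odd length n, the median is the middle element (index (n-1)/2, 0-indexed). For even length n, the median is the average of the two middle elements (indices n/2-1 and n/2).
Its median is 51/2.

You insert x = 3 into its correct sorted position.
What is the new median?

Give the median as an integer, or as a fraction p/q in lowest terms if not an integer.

Old list (sorted, length 8): [-10, 4, 18, 24, 27, 30, 31, 32]
Old median = 51/2
Insert x = 3
Old length even (8). Middle pair: indices 3,4 = 24,27.
New length odd (9). New median = single middle element.
x = 3: 1 elements are < x, 7 elements are > x.
New sorted list: [-10, 3, 4, 18, 24, 27, 30, 31, 32]
New median = 24

Answer: 24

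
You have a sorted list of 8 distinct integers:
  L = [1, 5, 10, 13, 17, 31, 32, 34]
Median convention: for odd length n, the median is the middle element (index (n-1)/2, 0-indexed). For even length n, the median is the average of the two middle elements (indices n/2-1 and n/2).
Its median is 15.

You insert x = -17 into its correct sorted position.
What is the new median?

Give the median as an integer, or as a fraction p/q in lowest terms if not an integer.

Answer: 13

Derivation:
Old list (sorted, length 8): [1, 5, 10, 13, 17, 31, 32, 34]
Old median = 15
Insert x = -17
Old length even (8). Middle pair: indices 3,4 = 13,17.
New length odd (9). New median = single middle element.
x = -17: 0 elements are < x, 8 elements are > x.
New sorted list: [-17, 1, 5, 10, 13, 17, 31, 32, 34]
New median = 13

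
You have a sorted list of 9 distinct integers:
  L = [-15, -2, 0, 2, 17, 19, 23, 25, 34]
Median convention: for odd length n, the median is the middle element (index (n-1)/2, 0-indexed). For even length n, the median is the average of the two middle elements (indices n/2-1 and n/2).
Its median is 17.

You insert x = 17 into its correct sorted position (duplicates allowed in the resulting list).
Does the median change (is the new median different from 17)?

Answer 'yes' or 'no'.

Answer: no

Derivation:
Old median = 17
Insert x = 17
New median = 17
Changed? no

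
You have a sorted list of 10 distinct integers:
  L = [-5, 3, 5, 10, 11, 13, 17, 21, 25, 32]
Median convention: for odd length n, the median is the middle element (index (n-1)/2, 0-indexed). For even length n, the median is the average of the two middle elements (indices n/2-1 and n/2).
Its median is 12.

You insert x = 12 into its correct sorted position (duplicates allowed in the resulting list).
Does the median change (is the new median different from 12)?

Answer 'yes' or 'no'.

Answer: no

Derivation:
Old median = 12
Insert x = 12
New median = 12
Changed? no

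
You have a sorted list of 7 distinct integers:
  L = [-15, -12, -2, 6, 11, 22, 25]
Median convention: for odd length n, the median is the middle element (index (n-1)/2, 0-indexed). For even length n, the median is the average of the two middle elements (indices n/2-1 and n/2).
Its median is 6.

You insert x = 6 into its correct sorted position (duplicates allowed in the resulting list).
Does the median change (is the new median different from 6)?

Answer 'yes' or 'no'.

Old median = 6
Insert x = 6
New median = 6
Changed? no

Answer: no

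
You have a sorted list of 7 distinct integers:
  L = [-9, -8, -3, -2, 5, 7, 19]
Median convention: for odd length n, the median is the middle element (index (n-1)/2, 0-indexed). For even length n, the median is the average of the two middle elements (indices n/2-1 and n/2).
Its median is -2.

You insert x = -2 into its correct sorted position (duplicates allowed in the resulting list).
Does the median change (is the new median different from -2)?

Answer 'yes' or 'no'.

Old median = -2
Insert x = -2
New median = -2
Changed? no

Answer: no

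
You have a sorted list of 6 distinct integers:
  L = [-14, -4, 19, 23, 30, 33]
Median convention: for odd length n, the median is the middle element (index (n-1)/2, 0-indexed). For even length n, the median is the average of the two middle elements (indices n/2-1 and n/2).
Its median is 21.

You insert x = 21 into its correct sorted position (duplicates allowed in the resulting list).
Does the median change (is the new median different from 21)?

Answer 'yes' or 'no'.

Answer: no

Derivation:
Old median = 21
Insert x = 21
New median = 21
Changed? no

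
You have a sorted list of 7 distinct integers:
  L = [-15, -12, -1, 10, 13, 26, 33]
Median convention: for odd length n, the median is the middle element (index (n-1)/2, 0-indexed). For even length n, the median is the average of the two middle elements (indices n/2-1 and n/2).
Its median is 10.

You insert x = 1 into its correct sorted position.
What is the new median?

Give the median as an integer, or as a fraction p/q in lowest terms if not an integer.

Old list (sorted, length 7): [-15, -12, -1, 10, 13, 26, 33]
Old median = 10
Insert x = 1
Old length odd (7). Middle was index 3 = 10.
New length even (8). New median = avg of two middle elements.
x = 1: 3 elements are < x, 4 elements are > x.
New sorted list: [-15, -12, -1, 1, 10, 13, 26, 33]
New median = 11/2

Answer: 11/2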